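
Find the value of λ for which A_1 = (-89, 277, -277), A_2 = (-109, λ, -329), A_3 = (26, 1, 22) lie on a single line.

Direction A_1A_3 = (115, -276, 299). From the x-coordinate of A_2, the parameter along the line is τ = (-109 − (-89))/115 = -4/23.
Then λ = 277 + (-4/23)·(-276) = 325.

325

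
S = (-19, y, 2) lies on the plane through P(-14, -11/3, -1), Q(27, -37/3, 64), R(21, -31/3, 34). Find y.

-3

Coplanarity requires PQ · (PR × PS) = 0.
PQ = (41, -26/3, 65), PR = (35, -20/3, 35); the triple product is linear in y with coefficient 840 and constant term 2520.
Setting it to zero: y = -3.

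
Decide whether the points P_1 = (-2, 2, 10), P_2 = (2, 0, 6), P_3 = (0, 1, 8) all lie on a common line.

P_1P_2 = (4, -2, -4), P_1P_3 = (2, -1, -2).
Each component of P_1P_3 is 1/2 times the corresponding component of P_1P_2, so P_1P_3 = 1/2·P_1P_2 and the points are collinear.

Yes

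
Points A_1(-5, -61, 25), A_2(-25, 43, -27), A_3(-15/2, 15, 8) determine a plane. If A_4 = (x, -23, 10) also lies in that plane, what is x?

-10

A normal to the plane is n = A_1A_2 × A_1A_3 = (2184, -210, -1260).
A_4 lies in the plane iff n · A_1A_4 = 0.
This gives (2184)x + (21840) = 0, so x = -10.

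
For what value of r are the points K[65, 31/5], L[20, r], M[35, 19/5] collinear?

13/5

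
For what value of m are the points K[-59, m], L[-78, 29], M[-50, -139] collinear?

Collinearity: (K − L) must be parallel to (M − L) = (28, -168).
Cross-multiplying the components: (m − 29)·(28) = (19)·(-168).
Solving gives m = -85.

-85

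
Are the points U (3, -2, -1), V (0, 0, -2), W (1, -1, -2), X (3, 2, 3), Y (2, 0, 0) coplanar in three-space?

The plane through U, V, W has normal n = UV × UW = (-1, -1, 1) and equation n·P = -2.
Checking the remaining points: n·X = -2, n·Y = -2.
All equal -2, so all 5 points lie in one plane.

Yes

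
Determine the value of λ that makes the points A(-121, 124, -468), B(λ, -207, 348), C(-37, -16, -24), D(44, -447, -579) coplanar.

56

Normal to plane ACD: n = (269064, 82584, -24864); plane equation n·P = -10679976.
Requiring n·B = -10679976: (269064)λ + (-25747560) = -10679976.
So λ = 56.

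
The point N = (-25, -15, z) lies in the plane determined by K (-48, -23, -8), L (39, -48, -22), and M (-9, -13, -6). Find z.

-6

A normal to the plane is n = KL × KM = (90, -720, 1845).
N lies in the plane iff n · KN = 0.
This gives (1845)z + (11070) = 0, so z = -6.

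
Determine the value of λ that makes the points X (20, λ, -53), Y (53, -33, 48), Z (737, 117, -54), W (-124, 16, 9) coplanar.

102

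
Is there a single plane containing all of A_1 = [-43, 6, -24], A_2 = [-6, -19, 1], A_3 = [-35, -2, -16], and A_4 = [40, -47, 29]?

Yes

With A_1 as base: A_1A_2 = (37, -25, 25), A_1A_3 = (8, -8, 8), A_1A_4 = (83, -53, 53).
A_1A_3 × A_1A_4 = (0, 240, 240).
A_1A_2 · (A_1A_3 × A_1A_4) = 0.
The scalar triple product vanishes, so the four points are coplanar.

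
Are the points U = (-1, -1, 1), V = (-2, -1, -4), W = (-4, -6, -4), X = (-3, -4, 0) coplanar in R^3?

With U as base: UV = (-1, 0, -5), UW = (-3, -5, -5), UX = (-2, -3, -1).
UW × UX = (-10, 7, -1).
UV · (UW × UX) = 15.
Since 15 ≠ 0, the four points are not coplanar.

No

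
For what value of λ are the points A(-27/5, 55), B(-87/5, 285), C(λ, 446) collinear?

Collinearity: (C − A) must be parallel to (B − A) = (-12, 230).
Cross-multiplying the components: (λ − (-27/5))·(230) = (391)·(-12).
Solving gives λ = -129/5.

-129/5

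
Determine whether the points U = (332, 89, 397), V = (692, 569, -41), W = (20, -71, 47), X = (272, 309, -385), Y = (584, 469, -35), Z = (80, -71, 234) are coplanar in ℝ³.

No

The plane through U, V, W has normal n = UV × UW = (-238080, 262656, 92160) and equation n·P = -19078656.
Checking the remaining points: n·X = -19078656, n·Y = -19078656, n·Z = -16129536.
Since n·Z = -16129536 ≠ -19078656, Z is off the plane and the points are not all coplanar.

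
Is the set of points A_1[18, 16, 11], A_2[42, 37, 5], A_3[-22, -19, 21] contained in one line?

A_1A_2 = (24, 21, -6), A_1A_3 = (-40, -35, 10).
Each component of A_1A_3 is -5/3 times the corresponding component of A_1A_2, so A_1A_3 = -5/3·A_1A_2 and the points are collinear.

Yes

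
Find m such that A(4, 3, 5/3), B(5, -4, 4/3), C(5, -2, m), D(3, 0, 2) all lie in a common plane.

Normal to plane ABD: n = (-10/3, 0, -10); plane equation n·P = -30.
Requiring n·C = -30: (-10)m + (-50/3) = -30.
So m = 4/3.

4/3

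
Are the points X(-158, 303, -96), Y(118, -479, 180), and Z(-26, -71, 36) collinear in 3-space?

XY = (276, -782, 276), XZ = (132, -374, 132).
Each component of XZ is 11/23 times the corresponding component of XY, so XZ = 11/23·XY and the points are collinear.

Yes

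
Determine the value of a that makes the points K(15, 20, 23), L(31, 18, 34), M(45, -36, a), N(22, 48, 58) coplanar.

-11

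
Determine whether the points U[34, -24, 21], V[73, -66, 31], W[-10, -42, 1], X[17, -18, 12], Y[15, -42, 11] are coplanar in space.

No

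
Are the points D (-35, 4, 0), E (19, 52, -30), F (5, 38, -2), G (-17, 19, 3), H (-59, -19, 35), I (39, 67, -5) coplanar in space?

The plane through D, E, F has normal n = DE × DF = (924, -1092, -84) and equation n·P = -36708.
Checking the remaining points: n·G = -36708, n·H = -36708, n·I = -36708.
All equal -36708, so all 6 points lie in one plane.

Yes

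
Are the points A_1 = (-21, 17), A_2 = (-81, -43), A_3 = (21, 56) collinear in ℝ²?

A_1A_2 = (-60, -60), A_1A_3 = (42, 39).
If collinear, A_1A_3 would be a scalar multiple of A_1A_2. But (-60)·(39) ≠ (-60)·(42) (difference 180), so they are not parallel; the points are not collinear.

No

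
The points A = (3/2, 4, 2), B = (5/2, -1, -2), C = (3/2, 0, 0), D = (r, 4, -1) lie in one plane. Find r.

7/2

Normal to plane ABC: n = (-6, 2, -4); plane equation n·P = -9.
Requiring n·D = -9: (-6)r + (12) = -9.
So r = 7/2.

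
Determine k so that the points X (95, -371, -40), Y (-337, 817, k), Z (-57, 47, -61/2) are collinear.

-13

Collinearity requires XY × XZ = 0; each component is linear in k.
The x-component gives (-418)k + (-5434) = 0, so k = -13.
The remaining components then also vanish.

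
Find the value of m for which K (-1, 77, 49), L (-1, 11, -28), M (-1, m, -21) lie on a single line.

17

Collinearity requires KL × KM = 0; each component is linear in m.
The x-component gives (77)m + (-1309) = 0, so m = 17.
The remaining components then also vanish.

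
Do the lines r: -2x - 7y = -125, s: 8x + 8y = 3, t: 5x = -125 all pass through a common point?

No

Intersecting r and s: solving the 2×2 system gives (x, y) = (-979/40, 497/20).
Substitute into t: (5)(-979/40) + (0)(497/20) = -979/8.
But t requires -125 ≠ -979/8, so the three lines have no common point.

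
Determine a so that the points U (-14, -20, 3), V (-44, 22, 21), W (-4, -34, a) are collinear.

Collinearity requires UV × UW = 0; each component is linear in a.
The x-component gives (42)a + (126) = 0, so a = -3.
The remaining components then also vanish.

-3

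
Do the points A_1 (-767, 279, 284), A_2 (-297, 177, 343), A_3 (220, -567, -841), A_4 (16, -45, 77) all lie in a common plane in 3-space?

No

The four points are coplanar iff the 3×3 determinant with rows A_1A_2, A_1A_3, A_1A_4 is zero.
Rows: (470, -102, 59), (987, -846, -1125), (783, -324, -207).
Expanding along the first row: (470)(-189378) − (-102)(676566) + (59)(342630) = 217242.
Nonzero ⇒ not coplanar.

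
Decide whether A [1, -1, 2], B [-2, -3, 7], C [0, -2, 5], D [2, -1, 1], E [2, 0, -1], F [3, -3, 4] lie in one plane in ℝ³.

No

The plane through A, B, C has normal n = AB × AC = (-1, 4, 1) and equation n·P = -3.
Checking the remaining points: n·D = -5, n·E = -3, n·F = -11.
Since n·D = -5 ≠ -3, D is off the plane and the points are not all coplanar.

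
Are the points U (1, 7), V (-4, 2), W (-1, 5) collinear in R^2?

Yes

UV = (-5, -5), UW = (-2, -2).
det[UV; UW] = (-5)(-2) − (-5)(-2) = 0.
The determinant is zero, so the points are collinear.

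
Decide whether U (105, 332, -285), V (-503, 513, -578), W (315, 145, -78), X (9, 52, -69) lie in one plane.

Yes

A normal to the plane through U, V, W is n = UV × UW = (-17324, 64326, 75686).
The plane has equation n·P = -2033298. For X: n·X = -2033298.
Equal, so X lies in the plane and all four are coplanar.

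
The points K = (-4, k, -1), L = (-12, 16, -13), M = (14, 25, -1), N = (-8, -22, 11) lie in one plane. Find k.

The points are coplanar iff KL · (KM × KN) = 0.
Expanding, this is linear in k: (576)k + (-2304) = 0.
So k = 4.

4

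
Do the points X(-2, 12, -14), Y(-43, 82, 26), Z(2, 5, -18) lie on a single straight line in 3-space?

No

XY = (-41, 70, 40), XZ = (4, -7, -4).
Comparing components 3 and 1: (40)(4) − (-41)(-4) = -4 ≠ 0, so XY and XZ are not parallel and the points are not collinear.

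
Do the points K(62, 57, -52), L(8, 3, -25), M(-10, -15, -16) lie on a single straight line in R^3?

Yes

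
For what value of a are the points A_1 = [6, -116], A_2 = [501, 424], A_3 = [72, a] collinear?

-44

Collinearity: (A_3 − A_1) must be parallel to (A_2 − A_1) = (495, 540).
Cross-multiplying the components: (a − (-116))·(495) = (66)·(540).
Solving gives a = -44.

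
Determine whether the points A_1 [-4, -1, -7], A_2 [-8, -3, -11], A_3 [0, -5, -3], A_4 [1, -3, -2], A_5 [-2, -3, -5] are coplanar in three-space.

The plane through A_1, A_2, A_3 has normal n = A_1A_2 × A_1A_3 = (-24, 0, 24) and equation n·P = -72.
Checking the remaining points: n·A_4 = -72, n·A_5 = -72.
All equal -72, so all 5 points lie in one plane.

Yes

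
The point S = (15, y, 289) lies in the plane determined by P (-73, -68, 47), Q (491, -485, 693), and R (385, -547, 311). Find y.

The plane through P, Q, R has equation 199346x + 146972y − 79170z = -28267344.
Substituting S: (146972)y + (-19889940) = -28267344, so y = -57.

-57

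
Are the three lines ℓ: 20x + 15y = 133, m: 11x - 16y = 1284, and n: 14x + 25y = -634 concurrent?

No

The three lines meet at one point iff the augmented coefficient matrix [aᵢ bᵢ cᵢ] has rank < 3, i.e. its determinant vanishes.
Here the determinant is 1497.
Nonzero, so no common point exists.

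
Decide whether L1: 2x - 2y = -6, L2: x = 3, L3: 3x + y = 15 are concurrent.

Yes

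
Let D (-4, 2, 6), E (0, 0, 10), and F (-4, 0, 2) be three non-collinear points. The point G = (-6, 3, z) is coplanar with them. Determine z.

Coplanarity requires DE · (DF × DG) = 0.
DE = (4, -2, 4), DF = (0, -2, -4); the triple product is linear in z with coefficient -8 and constant term 32.
Setting it to zero: z = 4.

4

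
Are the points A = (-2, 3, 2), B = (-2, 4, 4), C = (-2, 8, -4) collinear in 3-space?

No

AB = (0, 1, 2), AC = (0, 5, -6).
AB × AC = (-16, 0, 0).
The cross product is nonzero, so the points do not lie on one line.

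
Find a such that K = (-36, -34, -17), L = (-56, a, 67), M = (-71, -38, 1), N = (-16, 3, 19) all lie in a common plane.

The points are coplanar iff KL · (KM × KN) = 0.
Expanding, this is linear in a: (1620)a + (-30780) = 0.
So a = 19.

19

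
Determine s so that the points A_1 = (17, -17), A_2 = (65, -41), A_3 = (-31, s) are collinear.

7

Collinearity: (A_3 − A_1) must be parallel to (A_2 − A_1) = (48, -24).
Cross-multiplying the components: (s − (-17))·(48) = (-48)·(-24).
Solving gives s = 7.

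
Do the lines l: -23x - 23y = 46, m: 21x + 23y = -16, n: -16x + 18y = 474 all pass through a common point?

The three lines meet at one point iff the augmented coefficient matrix [aᵢ bᵢ cᵢ] has rank < 3, i.e. its determinant vanishes.
Here the determinant is 0.
It vanishes, so the lines are concurrent at (-15, 13).

Yes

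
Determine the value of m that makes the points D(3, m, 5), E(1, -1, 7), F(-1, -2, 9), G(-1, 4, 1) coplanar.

0

The points are coplanar iff DE · (DF × DG) = 0.
Expanding, this is linear in m: (16)m + (0) = 0.
So m = 0.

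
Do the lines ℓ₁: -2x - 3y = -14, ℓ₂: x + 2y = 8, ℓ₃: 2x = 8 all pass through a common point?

Yes

The three lines meet at one point iff the augmented coefficient matrix [aᵢ bᵢ cᵢ] has rank < 3, i.e. its determinant vanishes.
Here the determinant is 0.
It vanishes, so the lines are concurrent at (4, 2).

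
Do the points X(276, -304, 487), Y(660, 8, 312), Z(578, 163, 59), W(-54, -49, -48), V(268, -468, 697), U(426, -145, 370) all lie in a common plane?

The plane through X, Y, Z has normal n = XY × XZ = (-51811, 111502, 85104) and equation n·P = -6750796.
Checking the remaining points: n·W = -6750796, n·V = -6750796, n·U = -6750796.
All equal -6750796, so all 6 points lie in one plane.

Yes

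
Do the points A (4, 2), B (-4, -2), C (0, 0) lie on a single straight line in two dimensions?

Yes

AB = (-8, -4), AC = (-4, -2).
det[AB; AC] = (-8)(-2) − (-4)(-4) = 0.
The determinant is zero, so the points are collinear.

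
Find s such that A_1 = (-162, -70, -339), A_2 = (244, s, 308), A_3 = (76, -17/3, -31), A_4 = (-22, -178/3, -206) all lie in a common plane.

325/3

Normal to plane A_1A_3A_4: n = (5271, 11466, -6468); plane equation n·P = 536130.
Requiring n·A_2 = 536130: (11466)s + (-706020) = 536130.
So s = 325/3.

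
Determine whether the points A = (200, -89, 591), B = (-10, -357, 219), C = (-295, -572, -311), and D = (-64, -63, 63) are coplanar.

A normal to the plane through A, B, C is n = AB × AC = (62060, -5280, -31230).
The plane has equation n·P = -5575010. For D: n·D = -5606690.
-5606690 ≠ -5575010, so D is off the plane.

No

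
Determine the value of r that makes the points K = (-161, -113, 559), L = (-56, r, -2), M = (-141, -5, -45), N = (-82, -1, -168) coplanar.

The points are coplanar iff KL · (KM × KN) = 0.
Expanding, this is linear in r: (-33176)r + (-1360216) = 0.
So r = -41.

-41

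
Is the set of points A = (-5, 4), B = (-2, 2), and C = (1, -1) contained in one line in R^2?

AB = (3, -2), AC = (6, -5).
det[AB; AC] = (3)(-5) − (-2)(6) = -3.
The determinant is nonzero, so they are not collinear.

No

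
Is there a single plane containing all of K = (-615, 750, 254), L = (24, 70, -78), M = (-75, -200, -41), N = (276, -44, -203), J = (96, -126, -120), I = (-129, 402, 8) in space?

Yes

The plane through K, L, M has normal n = KL × KM = (-114800, 9225, -239850) and equation n·P = 16598850.
Checking the remaining points: n·N = 16598850, n·J = 16598850, n·I = 16598850.
All equal 16598850, so all 6 points lie in one plane.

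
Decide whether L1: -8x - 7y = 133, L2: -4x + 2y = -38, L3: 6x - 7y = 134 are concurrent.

Intersecting L1 and L2: solving the 2×2 system gives (x, y) = (0, -19).
Substitute into L3: (6)(0) + (-7)(-19) = 133.
But L3 requires 134 ≠ 133, so the three lines have no common point.

No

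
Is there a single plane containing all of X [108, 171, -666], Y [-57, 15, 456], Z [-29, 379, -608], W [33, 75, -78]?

No

The four points are coplanar iff the 3×3 determinant with rows XY, XZ, XW is zero.
Rows: (-165, -156, 1122), (-137, 208, 58), (-75, -96, 588).
Expanding along the first row: (-165)(127872) − (-156)(-76206) + (1122)(28752) = -727272.
Nonzero ⇒ not coplanar.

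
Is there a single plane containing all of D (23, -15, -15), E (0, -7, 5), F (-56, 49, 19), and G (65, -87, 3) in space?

Yes

The four points are coplanar iff the 3×3 determinant with rows DE, DF, DG is zero.
Rows: (-23, 8, 20), (-79, 64, 34), (42, -72, 18).
Expanding along the first row: (-23)(3600) − (8)(-2850) + (20)(3000) = 0.
Zero determinant ⇒ coplanar.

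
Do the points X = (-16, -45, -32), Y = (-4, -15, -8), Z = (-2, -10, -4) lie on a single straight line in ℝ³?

Yes

XY = (12, 30, 24), XZ = (14, 35, 28).
XY × XZ = (0, 0, 0).
The cross product vanishes, so the three points are collinear.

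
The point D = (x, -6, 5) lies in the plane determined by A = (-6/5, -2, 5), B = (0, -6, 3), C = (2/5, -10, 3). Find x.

A normal to the plane is n = AB × AC = (-8, -4/5, -16/5).
D lies in the plane iff n · AD = 0.
This gives (-8)x + (-32/5) = 0, so x = -4/5.

-4/5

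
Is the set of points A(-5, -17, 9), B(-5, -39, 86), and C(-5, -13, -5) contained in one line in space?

Yes

AB = (0, -22, 77), AC = (0, 4, -14).
AB × AC = (0, 0, 0).
The cross product vanishes, so the three points are collinear.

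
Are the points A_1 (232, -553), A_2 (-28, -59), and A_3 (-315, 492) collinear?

No

A_1A_2 = (-260, 494), A_1A_3 = (-547, 1045).
det[A_1A_2; A_1A_3] = (-260)(1045) − (494)(-547) = -1482.
The determinant is nonzero, so they are not collinear.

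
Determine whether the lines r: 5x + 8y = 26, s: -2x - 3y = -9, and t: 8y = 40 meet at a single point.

No

Intersecting r and s: solving the 2×2 system gives (x, y) = (-6, 7).
Substitute into t: (0)(-6) + (8)(7) = 56.
But t requires 40 ≠ 56, so the three lines have no common point.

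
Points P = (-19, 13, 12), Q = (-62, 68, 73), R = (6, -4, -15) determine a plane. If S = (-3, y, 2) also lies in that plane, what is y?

15

A normal to the plane is n = PQ × PR = (-448, 364, -644).
S lies in the plane iff n · PS = 0.
This gives (364)y + (-5460) = 0, so y = 15.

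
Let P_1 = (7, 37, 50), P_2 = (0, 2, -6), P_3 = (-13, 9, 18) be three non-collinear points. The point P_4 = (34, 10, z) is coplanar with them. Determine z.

Coplanarity requires P_1P_2 · (P_1P_3 × P_1P_4) = 0.
P_1P_2 = (-7, -35, -56), P_1P_3 = (-20, -28, -32); the triple product is linear in z with coefficient -504 and constant term -11088.
Setting it to zero: z = -22.

-22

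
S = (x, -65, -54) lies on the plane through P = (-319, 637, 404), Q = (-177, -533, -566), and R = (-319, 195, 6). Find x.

-23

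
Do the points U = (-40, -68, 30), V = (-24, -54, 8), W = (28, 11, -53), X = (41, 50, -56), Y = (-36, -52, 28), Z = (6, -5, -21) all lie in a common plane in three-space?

The plane through U, V, W has normal n = UV × UW = (576, -168, 312) and equation n·P = -2256.
Checking the remaining points: n·X = -2256, n·Y = -3264, n·Z = -2256.
Since n·Y = -3264 ≠ -2256, Y is off the plane and the points are not all coplanar.

No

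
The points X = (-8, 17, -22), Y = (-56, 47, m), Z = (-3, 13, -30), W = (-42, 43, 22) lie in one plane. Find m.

Normal to plane XZW: n = (32, 52, -6); plane equation n·P = 760.
Requiring n·Y = 760: (-6)m + (652) = 760.
So m = -18.

-18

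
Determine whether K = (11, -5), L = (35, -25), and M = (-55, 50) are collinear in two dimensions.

Yes

KL = (24, -20), KM = (-66, 55).
det[KL; KM] = (24)(55) − (-20)(-66) = 0.
The determinant is zero, so the points are collinear.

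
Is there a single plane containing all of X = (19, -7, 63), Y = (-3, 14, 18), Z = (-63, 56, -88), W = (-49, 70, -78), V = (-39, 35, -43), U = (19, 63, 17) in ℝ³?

The plane through X, Y, Z has normal n = XY × XZ = (-336, 368, 336) and equation n·P = 12208.
Checking the remaining points: n·W = 16016, n·V = 11536, n·U = 22512.
Since n·W = 16016 ≠ 12208, W is off the plane and the points are not all coplanar.

No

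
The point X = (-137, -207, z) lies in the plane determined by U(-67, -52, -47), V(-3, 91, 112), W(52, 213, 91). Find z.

28

Coplanarity requires UV · (UW × UX) = 0.
UV = (64, 143, 159), UW = (119, 265, 138); the triple product is linear in z with coefficient -57 and constant term 1596.
Setting it to zero: z = 28.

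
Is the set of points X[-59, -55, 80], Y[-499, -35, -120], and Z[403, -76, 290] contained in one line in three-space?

XY = (-440, 20, -200), XZ = (462, -21, 210).
Each component of XZ is -21/20 times the corresponding component of XY, so XZ = -21/20·XY and the points are collinear.

Yes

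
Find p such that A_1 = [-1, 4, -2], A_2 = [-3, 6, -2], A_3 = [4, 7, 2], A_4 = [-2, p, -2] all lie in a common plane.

Normal to plane A_1A_2A_3: n = (8, 8, -16); plane equation n·P = 56.
Requiring n·A_4 = 56: (8)p + (16) = 56.
So p = 5.

5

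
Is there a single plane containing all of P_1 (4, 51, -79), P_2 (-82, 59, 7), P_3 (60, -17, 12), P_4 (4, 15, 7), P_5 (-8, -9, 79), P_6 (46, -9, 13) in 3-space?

The plane through P_1, P_2, P_3 has normal n = P_1P_2 × P_1P_3 = (6576, 12642, 5400) and equation n·P = 244446.
Checking the remaining points: n·P_4 = 253734, n·P_5 = 260214, n·P_6 = 258918.
Since n·P_4 = 253734 ≠ 244446, P_4 is off the plane and the points are not all coplanar.

No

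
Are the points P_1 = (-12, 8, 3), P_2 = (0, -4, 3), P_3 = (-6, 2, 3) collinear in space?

Yes

P_1P_2 = (12, -12, 0), P_1P_3 = (6, -6, 0).
P_1P_2 × P_1P_3 = (0, 0, 0).
The cross product vanishes, so the three points are collinear.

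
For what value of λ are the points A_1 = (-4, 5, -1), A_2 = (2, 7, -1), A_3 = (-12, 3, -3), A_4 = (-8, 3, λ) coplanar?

Normal to plane A_1A_2A_3: n = (-4, 12, 4); plane equation n·P = 72.
Requiring n·A_4 = 72: (4)λ + (68) = 72.
So λ = 1.

1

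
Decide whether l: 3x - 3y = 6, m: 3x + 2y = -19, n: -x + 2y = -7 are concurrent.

Yes

Intersecting l and m: solving the 2×2 system gives (x, y) = (-3, -5).
Substitute into n: (-1)(-3) + (2)(-5) = -7.
This equals -7, so (-3, -5) lies on all three lines and they are concurrent.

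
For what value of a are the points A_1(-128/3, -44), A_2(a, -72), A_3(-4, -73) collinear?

Collinearity: (A_2 − A_1) must be parallel to (A_3 − A_1) = (116/3, -29).
Cross-multiplying the components: (a − (-128/3))·(-29) = (-28)·(116/3).
Solving gives a = -16/3.

-16/3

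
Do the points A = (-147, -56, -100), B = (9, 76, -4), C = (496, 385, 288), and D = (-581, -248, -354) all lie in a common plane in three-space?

The four points are coplanar iff the 3×3 determinant with rows AB, AC, AD is zero.
Rows: (156, 132, 96), (643, 441, 388), (-434, -192, -254).
Expanding along the first row: (156)(-37518) − (132)(5070) + (96)(67938) = 0.
Zero determinant ⇒ coplanar.

Yes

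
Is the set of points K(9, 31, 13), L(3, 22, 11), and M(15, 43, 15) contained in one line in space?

No

KL = (-6, -9, -2), KM = (6, 12, 2).
KL × KM = (6, 0, -18).
The cross product is nonzero, so the points do not lie on one line.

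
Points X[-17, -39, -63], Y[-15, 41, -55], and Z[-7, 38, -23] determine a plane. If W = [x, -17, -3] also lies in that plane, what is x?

The plane through X, Y, Z has equation 2584x − 646z = -3230.
Substituting W: (2584)x + (1938) = -3230, so x = -2.

-2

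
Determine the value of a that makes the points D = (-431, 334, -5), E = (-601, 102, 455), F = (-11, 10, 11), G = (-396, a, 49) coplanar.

The points are coplanar iff DE · (DF × DG) = 0.
Expanding, this is linear in a: (195920)a + (-52114720) = 0.
So a = 266.

266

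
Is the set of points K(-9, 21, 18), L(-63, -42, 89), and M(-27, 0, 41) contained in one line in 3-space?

KL = (-54, -63, 71), KM = (-18, -21, 23).
Comparing components 2 and 3: (-63)(23) − (71)(-21) = 42 ≠ 0, so KL and KM are not parallel and the points are not collinear.

No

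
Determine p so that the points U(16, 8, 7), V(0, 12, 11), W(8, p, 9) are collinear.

Direction UV = (-16, 4, 4). From the x-coordinate of W, the parameter along the line is τ = (8 − 16)/(-16) = 1/2.
Then p = 8 + 1/2·(4) = 10.

10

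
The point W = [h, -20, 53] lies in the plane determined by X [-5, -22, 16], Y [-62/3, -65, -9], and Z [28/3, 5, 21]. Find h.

A normal to the plane is n = XY × XZ = (460, -280, 580/3).
W lies in the plane iff n · XW = 0.
This gives (460)h + (26680/3) = 0, so h = -58/3.

-58/3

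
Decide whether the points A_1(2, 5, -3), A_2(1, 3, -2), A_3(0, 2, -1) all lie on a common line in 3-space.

No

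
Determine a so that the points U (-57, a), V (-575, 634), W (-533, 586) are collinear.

Collinearity: (U − V) must be parallel to (W − V) = (42, -48).
Cross-multiplying the components: (a − 634)·(42) = (518)·(-48).
Solving gives a = 42.

42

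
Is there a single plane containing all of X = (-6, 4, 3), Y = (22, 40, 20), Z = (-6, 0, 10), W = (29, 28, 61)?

Yes

A normal to the plane through X, Y, Z is n = XY × XZ = (320, -196, -112).
The plane has equation n·P = -3040. For W: n·W = -3040.
Equal, so W lies in the plane and all four are coplanar.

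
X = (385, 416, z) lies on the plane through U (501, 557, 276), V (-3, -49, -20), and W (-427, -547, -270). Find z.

208

A normal to the plane is n = UV × UW = (4092, -496, -5952).
X lies in the plane iff n · UX = 0.
This gives (-5952)z + (1238016) = 0, so z = 208.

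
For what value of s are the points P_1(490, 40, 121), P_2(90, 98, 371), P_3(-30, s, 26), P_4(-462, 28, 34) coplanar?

23

The points are coplanar iff P_1P_2 · (P_1P_3 × P_1P_4) = 0.
Expanding, this is linear in s: (272800)s + (-6274400) = 0.
So s = 23.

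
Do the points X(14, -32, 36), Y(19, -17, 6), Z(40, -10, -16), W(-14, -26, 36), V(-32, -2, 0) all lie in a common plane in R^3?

The plane through X, Y, Z has normal n = XY × XZ = (-120, -520, -280) and equation n·P = 4880.
Checking the remaining points: n·W = 5120, n·V = 4880.
Since n·W = 5120 ≠ 4880, W is off the plane and the points are not all coplanar.

No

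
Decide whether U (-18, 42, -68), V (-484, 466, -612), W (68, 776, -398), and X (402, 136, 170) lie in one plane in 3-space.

The four points are coplanar iff the 3×3 determinant with rows UV, UW, UX is zero.
Rows: (-466, 424, -544), (86, 734, -330), (420, 94, 238).
Expanding along the first row: (-466)(205712) − (424)(159068) + (-544)(-300196) = 0.
Zero determinant ⇒ coplanar.

Yes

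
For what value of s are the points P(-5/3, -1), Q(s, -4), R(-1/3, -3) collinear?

1/3

Collinearity: (Q − P) must be parallel to (R − P) = (4/3, -2).
Cross-multiplying the components: (s − (-5/3))·(-2) = (-3)·(4/3).
Solving gives s = 1/3.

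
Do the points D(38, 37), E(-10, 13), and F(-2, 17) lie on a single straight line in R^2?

DE = (-48, -24), DF = (-40, -20).
det[DE; DF] = (-48)(-20) − (-24)(-40) = 0.
The determinant is zero, so the points are collinear.

Yes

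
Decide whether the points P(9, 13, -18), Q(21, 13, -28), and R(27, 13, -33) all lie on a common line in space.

Yes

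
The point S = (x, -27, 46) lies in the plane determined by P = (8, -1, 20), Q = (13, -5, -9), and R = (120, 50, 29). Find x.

-64

Coplanarity requires PQ · (PR × PS) = 0.
PQ = (5, -4, -29), PR = (112, 51, 9); the triple product is linear in x with coefficient 1443 and constant term 92352.
Setting it to zero: x = -64.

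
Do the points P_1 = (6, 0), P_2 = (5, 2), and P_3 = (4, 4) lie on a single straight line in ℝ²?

Yes

P_1P_2 = (-1, 2), P_1P_3 = (-2, 4).
det[P_1P_2; P_1P_3] = (-1)(4) − (2)(-2) = 0.
The determinant is zero, so the points are collinear.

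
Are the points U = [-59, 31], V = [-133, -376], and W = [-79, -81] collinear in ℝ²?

No

UV = (-74, -407), UW = (-20, -112).
det[UV; UW] = (-74)(-112) − (-407)(-20) = 148.
The determinant is nonzero, so they are not collinear.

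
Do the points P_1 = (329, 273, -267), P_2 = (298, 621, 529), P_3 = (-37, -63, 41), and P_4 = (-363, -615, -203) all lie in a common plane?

No

With P_1 as base: P_1P_2 = (-31, 348, 796), P_1P_3 = (-366, -336, 308), P_1P_4 = (-692, -888, 64).
P_1P_3 × P_1P_4 = (252000, -189712, 92496).
P_1P_2 · (P_1P_3 × P_1P_4) = -204960.
Since -204960 ≠ 0, the four points are not coplanar.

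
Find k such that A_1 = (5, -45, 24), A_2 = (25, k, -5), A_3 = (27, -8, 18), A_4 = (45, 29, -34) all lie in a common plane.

Normal to plane A_1A_3A_4: n = (-1702, 1036, 148); plane equation n·P = -51578.
Requiring n·A_2 = -51578: (1036)k + (-43290) = -51578.
So k = -8.

-8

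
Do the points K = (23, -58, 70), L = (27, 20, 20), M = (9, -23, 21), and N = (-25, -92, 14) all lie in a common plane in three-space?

With K as base: KL = (4, 78, -50), KM = (-14, 35, -49), KN = (-48, -34, -56).
KM × KN = (-3626, 1568, 2156).
KL · (KM × KN) = 0.
The scalar triple product vanishes, so the four points are coplanar.

Yes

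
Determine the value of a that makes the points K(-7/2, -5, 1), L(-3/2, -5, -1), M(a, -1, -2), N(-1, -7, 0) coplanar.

-7/2

Normal to plane KLN: n = (-4, -3, -4); plane equation n·P = 25.
Requiring n·M = 25: (-4)a + (11) = 25.
So a = -7/2.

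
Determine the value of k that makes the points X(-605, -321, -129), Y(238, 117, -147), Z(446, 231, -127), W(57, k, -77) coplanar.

Coplanarity ⇔ det[XY; XZ; XW] = 0.
Expanding, this is linear in k: (-20604)k + (803556) = 0.
So k = 39.

39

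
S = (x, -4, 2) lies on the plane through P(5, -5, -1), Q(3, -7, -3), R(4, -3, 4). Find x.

4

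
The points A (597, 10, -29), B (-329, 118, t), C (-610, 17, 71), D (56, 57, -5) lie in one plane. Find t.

Normal to plane ACD: n = (-4532, -25132, -52942); plane equation n·P = -1421606.
Requiring n·B = -1421606: (-52942)t + (-1474548) = -1421606.
So t = -1.

-1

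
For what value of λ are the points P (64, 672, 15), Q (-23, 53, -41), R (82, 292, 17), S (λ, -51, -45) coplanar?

-27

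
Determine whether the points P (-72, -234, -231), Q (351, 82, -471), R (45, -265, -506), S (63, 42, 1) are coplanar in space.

With P as base: PQ = (423, 316, -240), PR = (117, -31, -275), PS = (135, 276, 232).
PR × PS = (68708, -64269, 36477).
PQ · (PR × PS) = 0.
The scalar triple product vanishes, so the four points are coplanar.

Yes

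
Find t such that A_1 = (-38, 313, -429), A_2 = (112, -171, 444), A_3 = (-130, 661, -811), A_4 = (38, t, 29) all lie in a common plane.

Normal to plane A_1A_2A_3: n = (-118916, -23016, 7672); plane equation n·P = -5976488.
Requiring n·A_4 = -5976488: (-23016)t + (-4296320) = -5976488.
So t = 73.

73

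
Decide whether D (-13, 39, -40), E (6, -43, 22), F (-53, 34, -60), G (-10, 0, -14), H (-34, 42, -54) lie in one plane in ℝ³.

The plane through D, E, F has normal n = DE × DF = (1950, -2100, -3375) and equation n·P = 27750.
Checking the remaining points: n·G = 27750, n·H = 27750.
All equal 27750, so all 5 points lie in one plane.

Yes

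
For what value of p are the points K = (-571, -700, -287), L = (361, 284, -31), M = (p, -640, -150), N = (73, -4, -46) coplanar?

-545

Normal to plane KLN: n = (58968, -59748, 14976); plane equation n·P = 3854760.
Requiring n·M = 3854760: (58968)p + (35992320) = 3854760.
So p = -545.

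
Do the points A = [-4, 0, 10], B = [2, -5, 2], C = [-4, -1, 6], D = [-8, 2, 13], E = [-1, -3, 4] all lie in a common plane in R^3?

The plane through A, B, C has normal n = AB × AC = (12, 24, -6) and equation n·P = -108.
Checking the remaining points: n·D = -126, n·E = -108.
Since n·D = -126 ≠ -108, D is off the plane and the points are not all coplanar.

No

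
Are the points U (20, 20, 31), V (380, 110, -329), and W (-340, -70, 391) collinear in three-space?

UV = (360, 90, -360), UW = (-360, -90, 360).
Each component of UW is -1 times the corresponding component of UV, so UW = -1·UV and the points are collinear.

Yes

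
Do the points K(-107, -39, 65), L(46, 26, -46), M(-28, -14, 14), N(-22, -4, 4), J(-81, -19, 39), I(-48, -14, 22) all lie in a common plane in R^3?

No

The plane through K, L, M has normal n = KL × KM = (-540, -966, -1310) and equation n·P = 10304.
Checking the remaining points: n·N = 10504, n·J = 11004, n·I = 10624.
Since n·N = 10504 ≠ 10304, N is off the plane and the points are not all coplanar.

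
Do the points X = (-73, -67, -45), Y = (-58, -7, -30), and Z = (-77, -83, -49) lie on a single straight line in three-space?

Yes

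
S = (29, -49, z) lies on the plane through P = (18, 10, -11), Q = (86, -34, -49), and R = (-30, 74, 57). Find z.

-82

A normal to the plane is n = PQ × PR = (-560, -2800, 2240).
S lies in the plane iff n · PS = 0.
This gives (2240)z + (183680) = 0, so z = -82.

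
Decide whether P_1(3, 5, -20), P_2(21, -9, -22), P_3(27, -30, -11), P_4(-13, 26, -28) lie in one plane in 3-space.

With P_1 as base: P_1P_2 = (18, -14, -2), P_1P_3 = (24, -35, 9), P_1P_4 = (-16, 21, -8).
P_1P_3 × P_1P_4 = (91, 48, -56).
P_1P_2 · (P_1P_3 × P_1P_4) = 1078.
Since 1078 ≠ 0, the four points are not coplanar.

No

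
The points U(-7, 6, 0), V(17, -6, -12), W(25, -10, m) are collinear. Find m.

Direction UV = (24, -12, -12). From the x-coordinate of W, the parameter along the line is τ = (25 − (-7))/24 = 4/3.
Then m = 0 + 4/3·(-12) = -16.

-16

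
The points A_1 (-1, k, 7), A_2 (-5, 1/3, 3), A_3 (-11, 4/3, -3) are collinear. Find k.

Collinearity requires A_1A_2 × A_1A_3 = 0; each component is linear in k.
The x-component gives (6)k + (2) = 0, so k = -1/3.
The remaining components then also vanish.

-1/3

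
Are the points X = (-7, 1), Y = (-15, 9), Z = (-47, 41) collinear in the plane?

XY = (-8, 8), XZ = (-40, 40).
Checking proportionality: XZ = 5·XY, so the vectors are parallel and the points are collinear.

Yes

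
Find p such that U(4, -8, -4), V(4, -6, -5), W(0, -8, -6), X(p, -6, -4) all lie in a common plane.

The points are coplanar iff UV · (UW × UX) = 0.
Expanding, this is linear in p: (-4)p + (24) = 0.
So p = 6.

6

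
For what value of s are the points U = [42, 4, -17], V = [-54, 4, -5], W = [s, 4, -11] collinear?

Direction UV = (-96, 0, 12). From the z-coordinate of W, the parameter along the line is τ = (-11 − (-17))/12 = 1/2.
Then s = 42 + 1/2·(-96) = -6.

-6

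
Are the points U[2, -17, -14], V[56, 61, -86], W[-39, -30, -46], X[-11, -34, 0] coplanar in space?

Yes

A normal to the plane through U, V, W is n = UV × UW = (-3432, 4680, 2496).
The plane has equation n·P = -121368. For X: n·X = -121368.
Equal, so X lies in the plane and all four are coplanar.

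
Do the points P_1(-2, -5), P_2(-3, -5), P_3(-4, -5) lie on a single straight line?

Yes

P_1P_2 = (-1, 0), P_1P_3 = (-2, 0).
Checking proportionality: P_1P_3 = 2·P_1P_2, so the vectors are parallel and the points are collinear.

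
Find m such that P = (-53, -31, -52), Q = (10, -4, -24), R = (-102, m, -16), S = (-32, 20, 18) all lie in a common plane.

-12

Normal to plane PQS: n = (462, -3822, 2646); plane equation n·X = -43596.
Requiring n·R = -43596: (-3822)m + (-89460) = -43596.
So m = -12.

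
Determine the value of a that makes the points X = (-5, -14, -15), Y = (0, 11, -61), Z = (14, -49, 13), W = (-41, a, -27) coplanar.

Normal to plane XYZ: n = (-910, -1014, -650); plane equation n·P = 28496.
Requiring n·W = 28496: (-1014)a + (54860) = 28496.
So a = 26.

26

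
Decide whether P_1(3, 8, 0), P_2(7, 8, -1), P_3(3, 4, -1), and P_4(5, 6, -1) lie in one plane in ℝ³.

Yes

With P_1 as base: P_1P_2 = (4, 0, -1), P_1P_3 = (0, -4, -1), P_1P_4 = (2, -2, -1).
P_1P_3 × P_1P_4 = (2, -2, 8).
P_1P_2 · (P_1P_3 × P_1P_4) = 0.
The scalar triple product vanishes, so the four points are coplanar.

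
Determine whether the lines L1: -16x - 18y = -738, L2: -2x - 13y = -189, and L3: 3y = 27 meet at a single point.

The three lines meet at one point iff the augmented coefficient matrix [aᵢ bᵢ cᵢ] has rank < 3, i.e. its determinant vanishes.
Here the determinant is 0.
It vanishes, so the lines are concurrent at (36, 9).

Yes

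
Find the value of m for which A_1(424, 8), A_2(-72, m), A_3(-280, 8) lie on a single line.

The three points are collinear iff det[A_1A_2; A_1A_3] = 0.
This determinant is linear in m: (704)m + (-5632) = 0, so m = 8.

8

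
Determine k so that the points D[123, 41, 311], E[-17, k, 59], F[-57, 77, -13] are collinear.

Direction DF = (-180, 36, -324). From the x-coordinate of E, the parameter along the line is τ = (-17 − 123)/(-180) = 7/9.
Then k = 41 + 7/9·(36) = 69.

69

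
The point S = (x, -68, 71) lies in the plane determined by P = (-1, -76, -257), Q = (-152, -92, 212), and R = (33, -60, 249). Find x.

Coplanarity requires PQ · (PR × PS) = 0.
PQ = (-151, -16, 469), PR = (34, 16, 506); the triple product is linear in x with coefficient -15600 and constant term 109200.
Setting it to zero: x = 7.

7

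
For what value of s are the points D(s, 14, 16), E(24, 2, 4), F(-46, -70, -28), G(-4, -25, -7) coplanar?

24

The points are coplanar iff DE · (DF × DG) = 0.
Expanding, this is linear in s: (72)s + (-1728) = 0.
So s = 24.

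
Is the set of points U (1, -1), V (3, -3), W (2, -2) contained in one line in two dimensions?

UV = (2, -2), UW = (1, -1).
Twice the signed area of △UVW is (2)(-1) − (-2)(1) = 0.
The triangle is degenerate (zero area), so the points are collinear.

Yes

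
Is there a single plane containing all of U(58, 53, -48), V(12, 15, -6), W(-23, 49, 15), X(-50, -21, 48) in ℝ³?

The four points are coplanar iff the 3×3 determinant with rows UV, UW, UX is zero.
Rows: (-46, -38, 42), (-81, -4, 63), (-108, -74, 96).
Expanding along the first row: (-46)(4278) − (-38)(-972) + (42)(5562) = -120.
Nonzero ⇒ not coplanar.

No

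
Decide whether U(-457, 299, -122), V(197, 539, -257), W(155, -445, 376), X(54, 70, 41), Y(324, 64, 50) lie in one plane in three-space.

No

The plane through U, V, W has normal n = UV × UW = (19080, -408312, -633456) and equation n·P = -53523216.
Checking the remaining points: n·X = -53523216, n·Y = -51622848.
Since n·Y = -51622848 ≠ -53523216, Y is off the plane and the points are not all coplanar.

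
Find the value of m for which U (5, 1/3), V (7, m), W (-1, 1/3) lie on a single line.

Collinearity: (V − U) must be parallel to (W − U) = (-6, 0).
Cross-multiplying the components: (m − 1/3)·(-6) = (2)·(0).
Solving gives m = 1/3.

1/3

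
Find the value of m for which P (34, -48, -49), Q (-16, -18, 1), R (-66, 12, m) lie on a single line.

51

Direction PQ = (-50, 30, 50). From the x-coordinate of R, the parameter along the line is τ = (-66 − 34)/(-50) = 2.
Then m = (-49) + 2·(50) = 51.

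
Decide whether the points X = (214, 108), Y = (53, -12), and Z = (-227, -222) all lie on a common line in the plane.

No

XY = (-161, -120), XZ = (-441, -330).
If collinear, XZ would be a scalar multiple of XY. But (-161)·(-330) ≠ (-120)·(-441) (difference 210), so they are not parallel; the points are not collinear.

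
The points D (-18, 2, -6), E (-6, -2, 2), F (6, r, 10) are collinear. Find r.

Collinearity requires DE × DF = 0; each component is linear in r.
The x-component gives (-8)r + (-48) = 0, so r = -6.
The remaining components then also vanish.

-6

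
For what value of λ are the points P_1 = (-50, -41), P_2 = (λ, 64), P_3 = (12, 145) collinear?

-15

The three points are collinear iff det[P_1P_2; P_1P_3] = 0.
This determinant is linear in λ: (186)λ + (2790) = 0, so λ = -15.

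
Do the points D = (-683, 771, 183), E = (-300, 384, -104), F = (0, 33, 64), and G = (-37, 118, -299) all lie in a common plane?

Yes

The four points are coplanar iff the 3×3 determinant with rows DE, DF, DG is zero.
Rows: (383, -387, -287), (683, -738, -119), (646, -653, -482).
Expanding along the first row: (383)(278009) − (-387)(-252332) + (-287)(30749) = 0.
Zero determinant ⇒ coplanar.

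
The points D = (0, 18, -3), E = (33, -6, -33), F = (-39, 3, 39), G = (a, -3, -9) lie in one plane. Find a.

9

Normal to plane DEF: n = (-1458, -216, -1431); plane equation n·P = 405.
Requiring n·G = 405: (-1458)a + (13527) = 405.
So a = 9.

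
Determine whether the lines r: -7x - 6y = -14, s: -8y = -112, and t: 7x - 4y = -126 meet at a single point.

Yes

The three lines meet at one point iff the augmented coefficient matrix [aᵢ bᵢ cᵢ] has rank < 3, i.e. its determinant vanishes.
Here the determinant is 0.
It vanishes, so the lines are concurrent at (-10, 14).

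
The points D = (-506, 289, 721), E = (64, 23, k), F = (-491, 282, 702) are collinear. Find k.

Collinearity requires DE × DF = 0; each component is linear in k.
The x-component gives (7)k + (7) = 0, so k = -1.
The remaining components then also vanish.

-1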